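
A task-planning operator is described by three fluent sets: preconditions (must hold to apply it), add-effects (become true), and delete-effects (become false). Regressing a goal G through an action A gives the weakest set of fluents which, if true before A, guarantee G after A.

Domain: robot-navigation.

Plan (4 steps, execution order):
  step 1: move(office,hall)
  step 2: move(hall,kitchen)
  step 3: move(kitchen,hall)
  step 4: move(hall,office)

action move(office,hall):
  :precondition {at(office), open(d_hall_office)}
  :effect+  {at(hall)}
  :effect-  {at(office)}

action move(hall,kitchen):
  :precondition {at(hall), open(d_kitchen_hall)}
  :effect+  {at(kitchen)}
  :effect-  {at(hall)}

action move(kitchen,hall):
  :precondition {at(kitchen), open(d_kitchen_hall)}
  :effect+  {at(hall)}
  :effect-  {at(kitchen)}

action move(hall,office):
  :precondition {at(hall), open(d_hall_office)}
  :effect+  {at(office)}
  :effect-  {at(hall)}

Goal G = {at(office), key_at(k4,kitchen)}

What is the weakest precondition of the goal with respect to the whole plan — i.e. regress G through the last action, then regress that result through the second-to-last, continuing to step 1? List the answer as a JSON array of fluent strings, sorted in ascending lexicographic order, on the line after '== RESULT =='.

Work backward from the goal:
  through step 4 (move(hall,office)): drop {at(office)}, keep {key_at(k4,kitchen)}, require {at(hall), open(d_hall_office)}
    → {at(hall), key_at(k4,kitchen), open(d_hall_office)}
  through step 3 (move(kitchen,hall)): drop {at(hall)}, keep {key_at(k4,kitchen), open(d_hall_office)}, require {at(kitchen), open(d_kitchen_hall)}
    → {at(kitchen), key_at(k4,kitchen), open(d_hall_office), open(d_kitchen_hall)}
  through step 2 (move(hall,kitchen)): drop {at(kitchen)}, keep {key_at(k4,kitchen), open(d_hall_office), open(d_kitchen_hall)}, require {at(hall), open(d_kitchen_hall)}
    → {at(hall), key_at(k4,kitchen), open(d_hall_office), open(d_kitchen_hall)}
  through step 1 (move(office,hall)): drop {at(hall)}, keep {key_at(k4,kitchen), open(d_hall_office), open(d_kitchen_hall)}, require {at(office), open(d_hall_office)}
    → {at(office), key_at(k4,kitchen), open(d_hall_office), open(d_kitchen_hall)}

== RESULT ==
["at(office)", "key_at(k4,kitchen)", "open(d_hall_office)", "open(d_kitchen_hall)"]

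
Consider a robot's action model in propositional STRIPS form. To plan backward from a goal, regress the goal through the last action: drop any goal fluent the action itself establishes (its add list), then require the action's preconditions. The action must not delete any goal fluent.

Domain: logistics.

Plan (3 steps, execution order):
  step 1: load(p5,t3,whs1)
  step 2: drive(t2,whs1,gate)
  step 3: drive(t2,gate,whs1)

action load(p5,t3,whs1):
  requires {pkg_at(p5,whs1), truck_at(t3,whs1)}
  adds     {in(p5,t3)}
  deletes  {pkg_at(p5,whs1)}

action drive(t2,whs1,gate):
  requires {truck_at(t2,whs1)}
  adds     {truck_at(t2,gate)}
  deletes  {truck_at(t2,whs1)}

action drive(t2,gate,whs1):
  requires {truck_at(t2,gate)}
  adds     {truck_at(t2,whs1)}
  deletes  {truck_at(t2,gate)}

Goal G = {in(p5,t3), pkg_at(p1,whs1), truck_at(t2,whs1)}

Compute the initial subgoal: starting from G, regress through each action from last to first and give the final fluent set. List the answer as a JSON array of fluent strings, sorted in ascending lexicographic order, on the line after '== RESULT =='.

Work backward from the goal:
  through step 3 (drive(t2,gate,whs1)): drop {truck_at(t2,whs1)}, keep {in(p5,t3), pkg_at(p1,whs1)}, require {truck_at(t2,gate)}
    → {in(p5,t3), pkg_at(p1,whs1), truck_at(t2,gate)}
  through step 2 (drive(t2,whs1,gate)): drop {truck_at(t2,gate)}, keep {in(p5,t3), pkg_at(p1,whs1)}, require {truck_at(t2,whs1)}
    → {in(p5,t3), pkg_at(p1,whs1), truck_at(t2,whs1)}
  through step 1 (load(p5,t3,whs1)): drop {in(p5,t3)}, keep {pkg_at(p1,whs1), truck_at(t2,whs1)}, require {pkg_at(p5,whs1), truck_at(t3,whs1)}
    → {pkg_at(p1,whs1), pkg_at(p5,whs1), truck_at(t2,whs1), truck_at(t3,whs1)}

== RESULT ==
["pkg_at(p1,whs1)", "pkg_at(p5,whs1)", "truck_at(t2,whs1)", "truck_at(t3,whs1)"]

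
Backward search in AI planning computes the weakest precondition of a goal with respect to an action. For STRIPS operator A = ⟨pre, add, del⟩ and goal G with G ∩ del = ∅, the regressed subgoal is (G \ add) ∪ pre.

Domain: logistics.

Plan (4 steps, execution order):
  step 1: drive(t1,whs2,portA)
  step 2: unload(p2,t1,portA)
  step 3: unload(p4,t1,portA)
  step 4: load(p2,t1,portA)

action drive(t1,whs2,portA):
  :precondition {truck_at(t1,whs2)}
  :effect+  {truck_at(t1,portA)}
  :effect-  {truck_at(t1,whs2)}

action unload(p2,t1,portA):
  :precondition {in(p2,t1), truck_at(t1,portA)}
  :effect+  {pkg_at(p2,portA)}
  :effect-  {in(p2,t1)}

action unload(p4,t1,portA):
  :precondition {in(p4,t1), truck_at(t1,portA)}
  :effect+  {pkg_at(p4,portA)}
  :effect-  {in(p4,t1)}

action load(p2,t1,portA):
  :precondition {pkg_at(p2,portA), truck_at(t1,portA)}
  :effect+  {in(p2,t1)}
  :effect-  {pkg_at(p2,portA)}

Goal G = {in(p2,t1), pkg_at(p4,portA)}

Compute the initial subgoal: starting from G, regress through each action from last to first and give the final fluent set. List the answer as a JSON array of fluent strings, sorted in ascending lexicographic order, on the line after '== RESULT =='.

Regress step by step:
  through step 4 (load(p2,t1,portA)): drop {in(p2,t1)}, keep {pkg_at(p4,portA)}, require {pkg_at(p2,portA), truck_at(t1,portA)}
    → {pkg_at(p2,portA), pkg_at(p4,portA), truck_at(t1,portA)}
  through step 3 (unload(p4,t1,portA)): drop {pkg_at(p4,portA)}, keep {pkg_at(p2,portA), truck_at(t1,portA)}, require {in(p4,t1), truck_at(t1,portA)}
    → {in(p4,t1), pkg_at(p2,portA), truck_at(t1,portA)}
  through step 2 (unload(p2,t1,portA)): drop {pkg_at(p2,portA)}, keep {in(p4,t1), truck_at(t1,portA)}, require {in(p2,t1), truck_at(t1,portA)}
    → {in(p2,t1), in(p4,t1), truck_at(t1,portA)}
  through step 1 (drive(t1,whs2,portA)): drop {truck_at(t1,portA)}, keep {in(p2,t1), in(p4,t1)}, require {truck_at(t1,whs2)}
    → {in(p2,t1), in(p4,t1), truck_at(t1,whs2)}

== RESULT ==
["in(p2,t1)", "in(p4,t1)", "truck_at(t1,whs2)"]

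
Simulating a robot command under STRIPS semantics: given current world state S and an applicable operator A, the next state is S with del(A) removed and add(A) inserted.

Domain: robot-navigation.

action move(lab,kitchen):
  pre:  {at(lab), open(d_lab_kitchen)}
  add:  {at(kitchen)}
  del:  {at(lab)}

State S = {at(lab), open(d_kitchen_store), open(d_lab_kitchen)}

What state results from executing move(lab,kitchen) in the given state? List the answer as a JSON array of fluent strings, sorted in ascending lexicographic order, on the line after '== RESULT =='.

Progress:
  pre ⊆ S: {at(lab), open(d_lab_kitchen)} ⊆ S  — applicable
  S \ del = {open(d_kitchen_store), open(d_lab_kitchen)}
  ∪ add   = {at(kitchen), open(d_kitchen_store), open(d_lab_kitchen)}

== RESULT ==
["at(kitchen)", "open(d_kitchen_store)", "open(d_lab_kitchen)"]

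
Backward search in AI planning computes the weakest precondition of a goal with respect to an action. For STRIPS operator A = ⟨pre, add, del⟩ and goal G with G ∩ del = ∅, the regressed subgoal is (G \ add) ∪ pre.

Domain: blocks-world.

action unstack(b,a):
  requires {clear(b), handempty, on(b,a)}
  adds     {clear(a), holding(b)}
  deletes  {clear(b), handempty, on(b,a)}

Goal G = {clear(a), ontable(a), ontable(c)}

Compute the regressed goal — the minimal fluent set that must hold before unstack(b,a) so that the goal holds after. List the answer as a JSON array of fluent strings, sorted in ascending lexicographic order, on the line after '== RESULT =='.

Compute (G \ add) ∪ pre:
  G ∩ del = {}  (empty — regression defined)
  G \ add = {clear(a), ontable(a), ontable(c)} \ {clear(a), holding(b)} = {ontable(a), ontable(c)}
  ∪ pre   = {ontable(a), ontable(c)} ∪ {clear(b), handempty, on(b,a)}
          = {clear(b), handempty, on(b,a), ontable(a), ontable(c)}

== RESULT ==
["clear(b)", "handempty", "on(b,a)", "ontable(a)", "ontable(c)"]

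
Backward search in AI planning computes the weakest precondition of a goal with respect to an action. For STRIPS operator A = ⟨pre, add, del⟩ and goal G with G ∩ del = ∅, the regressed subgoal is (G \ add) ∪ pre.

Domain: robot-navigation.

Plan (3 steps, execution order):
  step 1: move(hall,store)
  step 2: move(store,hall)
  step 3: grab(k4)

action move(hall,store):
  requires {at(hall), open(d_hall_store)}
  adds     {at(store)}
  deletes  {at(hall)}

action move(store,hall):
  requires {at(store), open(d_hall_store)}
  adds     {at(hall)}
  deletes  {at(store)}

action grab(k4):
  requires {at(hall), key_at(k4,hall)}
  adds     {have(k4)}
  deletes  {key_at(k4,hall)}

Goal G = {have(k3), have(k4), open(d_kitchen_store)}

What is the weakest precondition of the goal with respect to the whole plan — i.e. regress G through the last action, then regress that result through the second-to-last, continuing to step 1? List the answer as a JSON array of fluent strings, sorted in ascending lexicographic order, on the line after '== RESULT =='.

Regress step by step:
  through step 3 (grab(k4)): drop {have(k4)}, keep {have(k3), open(d_kitchen_store)}, require {at(hall), key_at(k4,hall)}
    → {at(hall), have(k3), key_at(k4,hall), open(d_kitchen_store)}
  through step 2 (move(store,hall)): drop {at(hall)}, keep {have(k3), key_at(k4,hall), open(d_kitchen_store)}, require {at(store), open(d_hall_store)}
    → {at(store), have(k3), key_at(k4,hall), open(d_hall_store), open(d_kitchen_store)}
  through step 1 (move(hall,store)): drop {at(store)}, keep {have(k3), key_at(k4,hall), open(d_hall_store), open(d_kitchen_store)}, require {at(hall), open(d_hall_store)}
    → {at(hall), have(k3), key_at(k4,hall), open(d_hall_store), open(d_kitchen_store)}

== RESULT ==
["at(hall)", "have(k3)", "key_at(k4,hall)", "open(d_hall_store)", "open(d_kitchen_store)"]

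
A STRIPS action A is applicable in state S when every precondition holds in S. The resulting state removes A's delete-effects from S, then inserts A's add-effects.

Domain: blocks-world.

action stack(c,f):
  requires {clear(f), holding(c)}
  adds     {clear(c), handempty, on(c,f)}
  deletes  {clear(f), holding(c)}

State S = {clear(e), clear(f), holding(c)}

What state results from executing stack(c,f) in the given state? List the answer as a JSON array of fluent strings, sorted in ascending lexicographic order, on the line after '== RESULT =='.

Compute (S \ del) ∪ add:
  pre ⊆ S: {clear(f), holding(c)} ⊆ S  — applicable
  S \ del = {clear(e)}
  ∪ add   = {clear(c), clear(e), handempty, on(c,f)}

== RESULT ==
["clear(c)", "clear(e)", "handempty", "on(c,f)"]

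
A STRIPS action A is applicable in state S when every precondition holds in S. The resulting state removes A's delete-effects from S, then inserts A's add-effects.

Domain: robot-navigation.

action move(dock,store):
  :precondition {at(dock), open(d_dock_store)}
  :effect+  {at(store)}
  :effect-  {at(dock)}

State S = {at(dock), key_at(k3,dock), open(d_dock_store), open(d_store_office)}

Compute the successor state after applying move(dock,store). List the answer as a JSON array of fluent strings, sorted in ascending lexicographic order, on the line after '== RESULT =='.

Compute (S \ del) ∪ add:
  pre ⊆ S: {at(dock), open(d_dock_store)} ⊆ S  — applicable
  S \ del = {key_at(k3,dock), open(d_dock_store), open(d_store_office)}
  ∪ add   = {at(store), key_at(k3,dock), open(d_dock_store), open(d_store_office)}

== RESULT ==
["at(store)", "key_at(k3,dock)", "open(d_dock_store)", "open(d_store_office)"]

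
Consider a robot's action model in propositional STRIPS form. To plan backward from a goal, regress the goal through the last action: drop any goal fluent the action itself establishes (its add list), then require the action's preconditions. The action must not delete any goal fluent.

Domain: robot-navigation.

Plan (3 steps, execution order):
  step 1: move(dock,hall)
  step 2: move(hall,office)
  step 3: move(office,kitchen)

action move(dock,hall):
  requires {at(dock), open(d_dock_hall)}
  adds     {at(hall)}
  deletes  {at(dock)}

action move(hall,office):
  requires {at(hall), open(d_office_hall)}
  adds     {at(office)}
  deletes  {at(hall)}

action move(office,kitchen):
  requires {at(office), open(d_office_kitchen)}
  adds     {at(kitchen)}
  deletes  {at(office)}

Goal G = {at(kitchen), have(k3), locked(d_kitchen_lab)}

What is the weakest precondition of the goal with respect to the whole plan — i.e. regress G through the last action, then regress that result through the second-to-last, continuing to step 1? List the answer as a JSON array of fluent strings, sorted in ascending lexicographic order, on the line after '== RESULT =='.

Work backward from the goal:
  through step 3 (move(office,kitchen)): drop {at(kitchen)}, keep {have(k3), locked(d_kitchen_lab)}, require {at(office), open(d_office_kitchen)}
    → {at(office), have(k3), locked(d_kitchen_lab), open(d_office_kitchen)}
  through step 2 (move(hall,office)): drop {at(office)}, keep {have(k3), locked(d_kitchen_lab), open(d_office_kitchen)}, require {at(hall), open(d_office_hall)}
    → {at(hall), have(k3), locked(d_kitchen_lab), open(d_office_hall), open(d_office_kitchen)}
  through step 1 (move(dock,hall)): drop {at(hall)}, keep {have(k3), locked(d_kitchen_lab), open(d_office_hall), open(d_office_kitchen)}, require {at(dock), open(d_dock_hall)}
    → {at(dock), have(k3), locked(d_kitchen_lab), open(d_dock_hall), open(d_office_hall), open(d_office_kitchen)}

== RESULT ==
["at(dock)", "have(k3)", "locked(d_kitchen_lab)", "open(d_dock_hall)", "open(d_office_hall)", "open(d_office_kitchen)"]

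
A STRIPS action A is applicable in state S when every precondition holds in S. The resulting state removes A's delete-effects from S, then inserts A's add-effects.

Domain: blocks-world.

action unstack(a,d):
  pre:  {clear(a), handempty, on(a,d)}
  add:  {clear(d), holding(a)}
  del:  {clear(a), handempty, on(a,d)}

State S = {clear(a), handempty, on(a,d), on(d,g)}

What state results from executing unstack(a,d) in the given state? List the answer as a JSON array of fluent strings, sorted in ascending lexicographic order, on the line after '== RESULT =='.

Compute (S \ del) ∪ add:
  pre ⊆ S: {clear(a), handempty, on(a,d)} ⊆ S  — applicable
  S \ del = {on(d,g)}
  ∪ add   = {clear(d), holding(a), on(d,g)}

== RESULT ==
["clear(d)", "holding(a)", "on(d,g)"]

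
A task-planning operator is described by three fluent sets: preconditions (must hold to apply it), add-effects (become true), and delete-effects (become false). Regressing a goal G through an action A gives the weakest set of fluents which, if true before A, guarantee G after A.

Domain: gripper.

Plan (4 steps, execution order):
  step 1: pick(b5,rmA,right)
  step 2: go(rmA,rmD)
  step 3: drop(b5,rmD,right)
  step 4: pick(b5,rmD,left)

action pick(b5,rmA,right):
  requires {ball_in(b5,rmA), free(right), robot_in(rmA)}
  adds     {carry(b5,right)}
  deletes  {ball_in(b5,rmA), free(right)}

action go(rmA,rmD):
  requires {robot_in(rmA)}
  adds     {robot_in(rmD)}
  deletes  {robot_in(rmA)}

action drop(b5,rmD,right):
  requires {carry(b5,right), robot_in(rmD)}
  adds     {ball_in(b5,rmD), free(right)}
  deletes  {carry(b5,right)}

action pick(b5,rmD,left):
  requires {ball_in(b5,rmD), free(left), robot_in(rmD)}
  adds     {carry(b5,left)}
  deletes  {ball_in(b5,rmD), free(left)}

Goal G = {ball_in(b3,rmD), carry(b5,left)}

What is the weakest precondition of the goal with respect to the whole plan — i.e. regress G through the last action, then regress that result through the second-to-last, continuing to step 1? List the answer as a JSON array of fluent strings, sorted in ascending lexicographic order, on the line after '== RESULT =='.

Work backward from the goal:
  through step 4 (pick(b5,rmD,left)): drop {carry(b5,left)}, keep {ball_in(b3,rmD)}, require {ball_in(b5,rmD), free(left), robot_in(rmD)}
    → {ball_in(b3,rmD), ball_in(b5,rmD), free(left), robot_in(rmD)}
  through step 3 (drop(b5,rmD,right)): drop {ball_in(b5,rmD)}, keep {ball_in(b3,rmD), free(left), robot_in(rmD)}, require {carry(b5,right), robot_in(rmD)}
    → {ball_in(b3,rmD), carry(b5,right), free(left), robot_in(rmD)}
  through step 2 (go(rmA,rmD)): drop {robot_in(rmD)}, keep {ball_in(b3,rmD), carry(b5,right), free(left)}, require {robot_in(rmA)}
    → {ball_in(b3,rmD), carry(b5,right), free(left), robot_in(rmA)}
  through step 1 (pick(b5,rmA,right)): drop {carry(b5,right)}, keep {ball_in(b3,rmD), free(left), robot_in(rmA)}, require {ball_in(b5,rmA), free(right), robot_in(rmA)}
    → {ball_in(b3,rmD), ball_in(b5,rmA), free(left), free(right), robot_in(rmA)}

== RESULT ==
["ball_in(b3,rmD)", "ball_in(b5,rmA)", "free(left)", "free(right)", "robot_in(rmA)"]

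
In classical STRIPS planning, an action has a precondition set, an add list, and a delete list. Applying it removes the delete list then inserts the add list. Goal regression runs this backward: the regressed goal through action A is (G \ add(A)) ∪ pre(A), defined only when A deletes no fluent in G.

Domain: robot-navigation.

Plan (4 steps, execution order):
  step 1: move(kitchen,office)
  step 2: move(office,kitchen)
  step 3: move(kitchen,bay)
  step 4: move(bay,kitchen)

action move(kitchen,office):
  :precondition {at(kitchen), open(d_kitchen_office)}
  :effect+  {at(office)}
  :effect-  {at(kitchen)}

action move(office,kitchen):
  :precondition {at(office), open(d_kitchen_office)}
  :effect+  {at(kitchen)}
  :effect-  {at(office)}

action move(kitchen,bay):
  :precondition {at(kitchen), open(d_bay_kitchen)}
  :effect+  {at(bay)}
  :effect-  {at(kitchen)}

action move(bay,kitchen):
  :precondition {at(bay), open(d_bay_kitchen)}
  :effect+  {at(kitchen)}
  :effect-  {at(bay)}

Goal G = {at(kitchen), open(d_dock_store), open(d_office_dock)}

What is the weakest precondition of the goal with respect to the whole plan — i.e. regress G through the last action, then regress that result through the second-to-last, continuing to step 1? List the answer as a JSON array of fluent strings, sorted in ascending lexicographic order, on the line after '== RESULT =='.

Work backward from the goal:
  through step 4 (move(bay,kitchen)): drop {at(kitchen)}, keep {open(d_dock_store), open(d_office_dock)}, require {at(bay), open(d_bay_kitchen)}
    → {at(bay), open(d_bay_kitchen), open(d_dock_store), open(d_office_dock)}
  through step 3 (move(kitchen,bay)): drop {at(bay)}, keep {open(d_bay_kitchen), open(d_dock_store), open(d_office_dock)}, require {at(kitchen), open(d_bay_kitchen)}
    → {at(kitchen), open(d_bay_kitchen), open(d_dock_store), open(d_office_dock)}
  through step 2 (move(office,kitchen)): drop {at(kitchen)}, keep {open(d_bay_kitchen), open(d_dock_store), open(d_office_dock)}, require {at(office), open(d_kitchen_office)}
    → {at(office), open(d_bay_kitchen), open(d_dock_store), open(d_kitchen_office), open(d_office_dock)}
  through step 1 (move(kitchen,office)): drop {at(office)}, keep {open(d_bay_kitchen), open(d_dock_store), open(d_kitchen_office), open(d_office_dock)}, require {at(kitchen), open(d_kitchen_office)}
    → {at(kitchen), open(d_bay_kitchen), open(d_dock_store), open(d_kitchen_office), open(d_office_dock)}

== RESULT ==
["at(kitchen)", "open(d_bay_kitchen)", "open(d_dock_store)", "open(d_kitchen_office)", "open(d_office_dock)"]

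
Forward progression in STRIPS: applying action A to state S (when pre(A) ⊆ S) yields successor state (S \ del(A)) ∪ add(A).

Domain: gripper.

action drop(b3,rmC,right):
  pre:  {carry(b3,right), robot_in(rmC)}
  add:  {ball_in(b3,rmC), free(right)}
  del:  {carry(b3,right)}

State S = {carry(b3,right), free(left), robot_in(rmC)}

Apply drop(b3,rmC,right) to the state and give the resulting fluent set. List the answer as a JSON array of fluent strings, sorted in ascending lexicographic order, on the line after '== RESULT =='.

Progress:
  pre ⊆ S: {carry(b3,right), robot_in(rmC)} ⊆ S  — applicable
  S \ del = {free(left), robot_in(rmC)}
  ∪ add   = {ball_in(b3,rmC), free(left), free(right), robot_in(rmC)}

== RESULT ==
["ball_in(b3,rmC)", "free(left)", "free(right)", "robot_in(rmC)"]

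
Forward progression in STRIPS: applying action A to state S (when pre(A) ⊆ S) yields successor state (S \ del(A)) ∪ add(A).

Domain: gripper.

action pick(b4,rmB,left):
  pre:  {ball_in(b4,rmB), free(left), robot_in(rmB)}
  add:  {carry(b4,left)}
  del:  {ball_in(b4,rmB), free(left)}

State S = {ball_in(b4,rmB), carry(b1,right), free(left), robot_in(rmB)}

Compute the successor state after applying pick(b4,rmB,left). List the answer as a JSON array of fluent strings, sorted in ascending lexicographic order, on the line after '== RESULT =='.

Progress:
  pre ⊆ S: {ball_in(b4,rmB), free(left), robot_in(rmB)} ⊆ S  — applicable
  S \ del = {carry(b1,right), robot_in(rmB)}
  ∪ add   = {carry(b1,right), carry(b4,left), robot_in(rmB)}

== RESULT ==
["carry(b1,right)", "carry(b4,left)", "robot_in(rmB)"]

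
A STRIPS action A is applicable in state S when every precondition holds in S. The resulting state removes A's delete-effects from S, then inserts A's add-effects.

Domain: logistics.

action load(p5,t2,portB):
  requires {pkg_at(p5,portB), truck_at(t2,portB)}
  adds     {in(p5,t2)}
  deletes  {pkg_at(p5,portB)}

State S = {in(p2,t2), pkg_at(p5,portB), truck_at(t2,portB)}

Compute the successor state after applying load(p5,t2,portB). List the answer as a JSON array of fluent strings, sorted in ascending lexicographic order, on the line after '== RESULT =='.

Compute (S \ del) ∪ add:
  pre ⊆ S: {pkg_at(p5,portB), truck_at(t2,portB)} ⊆ S  — applicable
  S \ del = {in(p2,t2), truck_at(t2,portB)}
  ∪ add   = {in(p2,t2), in(p5,t2), truck_at(t2,portB)}

== RESULT ==
["in(p2,t2)", "in(p5,t2)", "truck_at(t2,portB)"]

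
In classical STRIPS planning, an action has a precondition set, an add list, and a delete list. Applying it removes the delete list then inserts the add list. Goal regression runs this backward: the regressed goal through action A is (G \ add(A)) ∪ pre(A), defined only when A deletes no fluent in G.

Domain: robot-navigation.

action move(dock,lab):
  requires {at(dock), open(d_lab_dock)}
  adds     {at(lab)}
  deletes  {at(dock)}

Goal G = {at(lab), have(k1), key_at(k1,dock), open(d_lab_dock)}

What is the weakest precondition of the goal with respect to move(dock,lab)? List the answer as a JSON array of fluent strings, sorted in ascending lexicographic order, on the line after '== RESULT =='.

Regress:
  G ∩ del = {}  (empty — regression defined)
  G \ add = {at(lab), have(k1), key_at(k1,dock), open(d_lab_dock)} \ {at(lab)} = {have(k1), key_at(k1,dock), open(d_lab_dock)}
  ∪ pre   = {have(k1), key_at(k1,dock), open(d_lab_dock)} ∪ {at(dock), open(d_lab_dock)}
          = {at(dock), have(k1), key_at(k1,dock), open(d_lab_dock)}

== RESULT ==
["at(dock)", "have(k1)", "key_at(k1,dock)", "open(d_lab_dock)"]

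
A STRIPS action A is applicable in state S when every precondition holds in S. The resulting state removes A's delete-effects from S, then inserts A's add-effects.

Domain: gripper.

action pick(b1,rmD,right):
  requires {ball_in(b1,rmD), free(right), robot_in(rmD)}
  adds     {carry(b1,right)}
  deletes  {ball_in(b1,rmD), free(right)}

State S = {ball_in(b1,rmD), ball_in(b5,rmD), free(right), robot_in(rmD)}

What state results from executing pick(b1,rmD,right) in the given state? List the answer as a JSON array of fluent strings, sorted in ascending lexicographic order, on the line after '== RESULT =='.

Progress:
  pre ⊆ S: {ball_in(b1,rmD), free(right), robot_in(rmD)} ⊆ S  — applicable
  S \ del = {ball_in(b5,rmD), robot_in(rmD)}
  ∪ add   = {ball_in(b5,rmD), carry(b1,right), robot_in(rmD)}

== RESULT ==
["ball_in(b5,rmD)", "carry(b1,right)", "robot_in(rmD)"]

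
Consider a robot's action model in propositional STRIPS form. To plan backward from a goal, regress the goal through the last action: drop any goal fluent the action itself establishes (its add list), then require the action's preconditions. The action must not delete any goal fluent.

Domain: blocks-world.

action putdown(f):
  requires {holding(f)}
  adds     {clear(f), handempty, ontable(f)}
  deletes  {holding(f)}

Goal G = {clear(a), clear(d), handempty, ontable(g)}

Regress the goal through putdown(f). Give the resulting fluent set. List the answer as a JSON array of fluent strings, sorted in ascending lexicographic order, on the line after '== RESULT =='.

Regress:
  G ∩ del = {}  (empty — regression defined)
  G \ add = {clear(a), clear(d), handempty, ontable(g)} \ {clear(f), handempty, ontable(f)} = {clear(a), clear(d), ontable(g)}
  ∪ pre   = {clear(a), clear(d), ontable(g)} ∪ {holding(f)}
          = {clear(a), clear(d), holding(f), ontable(g)}

== RESULT ==
["clear(a)", "clear(d)", "holding(f)", "ontable(g)"]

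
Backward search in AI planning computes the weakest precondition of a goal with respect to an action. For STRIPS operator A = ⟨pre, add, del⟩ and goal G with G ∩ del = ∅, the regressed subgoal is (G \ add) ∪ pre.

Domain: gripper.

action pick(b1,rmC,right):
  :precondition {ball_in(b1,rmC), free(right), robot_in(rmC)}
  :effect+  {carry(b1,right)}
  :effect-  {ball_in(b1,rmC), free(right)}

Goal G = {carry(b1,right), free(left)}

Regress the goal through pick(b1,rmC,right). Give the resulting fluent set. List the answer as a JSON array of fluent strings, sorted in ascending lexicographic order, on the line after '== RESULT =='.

Regress:
  G ∩ del = {}  (empty — regression defined)
  G \ add = {carry(b1,right), free(left)} \ {carry(b1,right)} = {free(left)}
  ∪ pre   = {free(left)} ∪ {ball_in(b1,rmC), free(right), robot_in(rmC)}
          = {ball_in(b1,rmC), free(left), free(right), robot_in(rmC)}

== RESULT ==
["ball_in(b1,rmC)", "free(left)", "free(right)", "robot_in(rmC)"]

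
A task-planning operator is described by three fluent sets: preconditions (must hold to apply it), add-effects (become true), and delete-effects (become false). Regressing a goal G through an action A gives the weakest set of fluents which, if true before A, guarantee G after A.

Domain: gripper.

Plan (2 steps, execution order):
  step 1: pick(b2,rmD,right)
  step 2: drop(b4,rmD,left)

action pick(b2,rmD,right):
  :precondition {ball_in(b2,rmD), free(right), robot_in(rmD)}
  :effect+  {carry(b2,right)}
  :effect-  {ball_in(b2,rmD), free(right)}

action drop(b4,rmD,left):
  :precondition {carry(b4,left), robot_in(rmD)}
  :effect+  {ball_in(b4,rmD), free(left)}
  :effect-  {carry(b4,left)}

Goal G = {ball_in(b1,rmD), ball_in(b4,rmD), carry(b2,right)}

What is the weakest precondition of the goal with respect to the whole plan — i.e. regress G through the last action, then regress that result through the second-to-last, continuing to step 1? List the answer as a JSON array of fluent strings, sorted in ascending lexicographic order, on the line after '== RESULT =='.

Work backward from the goal:
  through step 2 (drop(b4,rmD,left)): drop {ball_in(b4,rmD)}, keep {ball_in(b1,rmD), carry(b2,right)}, require {carry(b4,left), robot_in(rmD)}
    → {ball_in(b1,rmD), carry(b2,right), carry(b4,left), robot_in(rmD)}
  through step 1 (pick(b2,rmD,right)): drop {carry(b2,right)}, keep {ball_in(b1,rmD), carry(b4,left), robot_in(rmD)}, require {ball_in(b2,rmD), free(right), robot_in(rmD)}
    → {ball_in(b1,rmD), ball_in(b2,rmD), carry(b4,left), free(right), robot_in(rmD)}

== RESULT ==
["ball_in(b1,rmD)", "ball_in(b2,rmD)", "carry(b4,left)", "free(right)", "robot_in(rmD)"]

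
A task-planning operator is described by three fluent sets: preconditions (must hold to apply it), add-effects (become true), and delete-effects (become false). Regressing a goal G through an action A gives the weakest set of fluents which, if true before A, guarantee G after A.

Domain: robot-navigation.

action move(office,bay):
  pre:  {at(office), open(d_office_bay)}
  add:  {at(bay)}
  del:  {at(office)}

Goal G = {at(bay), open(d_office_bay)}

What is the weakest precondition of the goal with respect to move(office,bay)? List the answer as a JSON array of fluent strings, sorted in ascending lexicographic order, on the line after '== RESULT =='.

Compute (G \ add) ∪ pre:
  G ∩ del = {}  (empty — regression defined)
  G \ add = {at(bay), open(d_office_bay)} \ {at(bay)} = {open(d_office_bay)}
  ∪ pre   = {open(d_office_bay)} ∪ {at(office), open(d_office_bay)}
          = {at(office), open(d_office_bay)}

== RESULT ==
["at(office)", "open(d_office_bay)"]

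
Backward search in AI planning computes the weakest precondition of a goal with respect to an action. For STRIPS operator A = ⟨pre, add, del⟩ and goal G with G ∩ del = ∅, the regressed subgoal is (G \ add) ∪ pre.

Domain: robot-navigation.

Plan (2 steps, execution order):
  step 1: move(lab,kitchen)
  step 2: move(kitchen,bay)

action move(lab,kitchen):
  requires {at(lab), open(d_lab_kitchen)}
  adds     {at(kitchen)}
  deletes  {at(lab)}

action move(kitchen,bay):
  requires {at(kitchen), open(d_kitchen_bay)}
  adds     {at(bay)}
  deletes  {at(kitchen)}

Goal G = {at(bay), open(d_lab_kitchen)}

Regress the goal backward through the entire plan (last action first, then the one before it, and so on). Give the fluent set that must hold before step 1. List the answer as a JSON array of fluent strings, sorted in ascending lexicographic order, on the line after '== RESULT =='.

Work backward from the goal:
  through step 2 (move(kitchen,bay)): drop {at(bay)}, keep {open(d_lab_kitchen)}, require {at(kitchen), open(d_kitchen_bay)}
    → {at(kitchen), open(d_kitchen_bay), open(d_lab_kitchen)}
  through step 1 (move(lab,kitchen)): drop {at(kitchen)}, keep {open(d_kitchen_bay), open(d_lab_kitchen)}, require {at(lab), open(d_lab_kitchen)}
    → {at(lab), open(d_kitchen_bay), open(d_lab_kitchen)}

== RESULT ==
["at(lab)", "open(d_kitchen_bay)", "open(d_lab_kitchen)"]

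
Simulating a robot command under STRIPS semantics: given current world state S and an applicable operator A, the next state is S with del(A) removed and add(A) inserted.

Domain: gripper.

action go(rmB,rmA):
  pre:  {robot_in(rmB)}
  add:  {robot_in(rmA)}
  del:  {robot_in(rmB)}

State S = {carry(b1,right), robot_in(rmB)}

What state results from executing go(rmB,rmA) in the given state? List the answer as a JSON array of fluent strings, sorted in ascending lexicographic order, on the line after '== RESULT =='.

Progress:
  pre ⊆ S: {robot_in(rmB)} ⊆ S  — applicable
  S \ del = {carry(b1,right)}
  ∪ add   = {carry(b1,right), robot_in(rmA)}

== RESULT ==
["carry(b1,right)", "robot_in(rmA)"]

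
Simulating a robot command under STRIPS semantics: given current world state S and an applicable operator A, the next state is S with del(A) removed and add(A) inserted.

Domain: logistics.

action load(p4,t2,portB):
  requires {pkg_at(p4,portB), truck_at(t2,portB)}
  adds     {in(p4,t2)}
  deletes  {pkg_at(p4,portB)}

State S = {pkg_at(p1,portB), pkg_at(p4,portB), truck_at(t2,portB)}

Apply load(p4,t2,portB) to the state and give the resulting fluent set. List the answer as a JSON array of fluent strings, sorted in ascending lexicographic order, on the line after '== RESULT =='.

Progress:
  pre ⊆ S: {pkg_at(p4,portB), truck_at(t2,portB)} ⊆ S  — applicable
  S \ del = {pkg_at(p1,portB), truck_at(t2,portB)}
  ∪ add   = {in(p4,t2), pkg_at(p1,portB), truck_at(t2,portB)}

== RESULT ==
["in(p4,t2)", "pkg_at(p1,portB)", "truck_at(t2,portB)"]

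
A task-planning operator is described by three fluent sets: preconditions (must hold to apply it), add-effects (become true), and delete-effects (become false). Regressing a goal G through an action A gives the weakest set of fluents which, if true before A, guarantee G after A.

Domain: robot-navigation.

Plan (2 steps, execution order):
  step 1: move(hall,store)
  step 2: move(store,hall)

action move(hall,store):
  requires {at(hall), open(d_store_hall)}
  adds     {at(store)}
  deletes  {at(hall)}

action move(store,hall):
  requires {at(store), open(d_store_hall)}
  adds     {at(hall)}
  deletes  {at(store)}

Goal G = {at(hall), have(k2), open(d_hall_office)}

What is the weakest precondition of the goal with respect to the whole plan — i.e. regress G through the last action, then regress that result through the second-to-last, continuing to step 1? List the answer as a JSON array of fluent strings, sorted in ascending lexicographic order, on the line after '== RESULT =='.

Regress step by step:
  through step 2 (move(store,hall)): drop {at(hall)}, keep {have(k2), open(d_hall_office)}, require {at(store), open(d_store_hall)}
    → {at(store), have(k2), open(d_hall_office), open(d_store_hall)}
  through step 1 (move(hall,store)): drop {at(store)}, keep {have(k2), open(d_hall_office), open(d_store_hall)}, require {at(hall), open(d_store_hall)}
    → {at(hall), have(k2), open(d_hall_office), open(d_store_hall)}

== RESULT ==
["at(hall)", "have(k2)", "open(d_hall_office)", "open(d_store_hall)"]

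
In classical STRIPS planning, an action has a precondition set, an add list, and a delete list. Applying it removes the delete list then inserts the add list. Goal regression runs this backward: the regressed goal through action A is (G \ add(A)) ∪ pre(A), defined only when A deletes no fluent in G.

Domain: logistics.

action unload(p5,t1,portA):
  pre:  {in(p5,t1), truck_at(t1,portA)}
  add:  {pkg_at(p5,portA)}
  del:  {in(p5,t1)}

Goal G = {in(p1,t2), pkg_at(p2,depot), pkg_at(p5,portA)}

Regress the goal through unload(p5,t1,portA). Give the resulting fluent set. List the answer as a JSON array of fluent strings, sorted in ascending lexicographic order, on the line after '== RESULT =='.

Regress:
  G ∩ del = {}  (empty — regression defined)
  G \ add = {in(p1,t2), pkg_at(p2,depot), pkg_at(p5,portA)} \ {pkg_at(p5,portA)} = {in(p1,t2), pkg_at(p2,depot)}
  ∪ pre   = {in(p1,t2), pkg_at(p2,depot)} ∪ {in(p5,t1), truck_at(t1,portA)}
          = {in(p1,t2), in(p5,t1), pkg_at(p2,depot), truck_at(t1,portA)}

== RESULT ==
["in(p1,t2)", "in(p5,t1)", "pkg_at(p2,depot)", "truck_at(t1,portA)"]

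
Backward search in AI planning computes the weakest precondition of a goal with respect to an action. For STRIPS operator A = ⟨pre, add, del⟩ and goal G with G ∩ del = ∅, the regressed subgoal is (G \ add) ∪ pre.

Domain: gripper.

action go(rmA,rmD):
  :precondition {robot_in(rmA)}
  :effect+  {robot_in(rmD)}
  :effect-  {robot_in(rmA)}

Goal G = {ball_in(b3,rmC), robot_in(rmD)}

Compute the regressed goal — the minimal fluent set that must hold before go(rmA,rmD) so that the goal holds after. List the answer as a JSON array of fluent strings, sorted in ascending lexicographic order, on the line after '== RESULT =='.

Regress:
  G ∩ del = {}  (empty — regression defined)
  G \ add = {ball_in(b3,rmC), robot_in(rmD)} \ {robot_in(rmD)} = {ball_in(b3,rmC)}
  ∪ pre   = {ball_in(b3,rmC)} ∪ {robot_in(rmA)}
          = {ball_in(b3,rmC), robot_in(rmA)}

== RESULT ==
["ball_in(b3,rmC)", "robot_in(rmA)"]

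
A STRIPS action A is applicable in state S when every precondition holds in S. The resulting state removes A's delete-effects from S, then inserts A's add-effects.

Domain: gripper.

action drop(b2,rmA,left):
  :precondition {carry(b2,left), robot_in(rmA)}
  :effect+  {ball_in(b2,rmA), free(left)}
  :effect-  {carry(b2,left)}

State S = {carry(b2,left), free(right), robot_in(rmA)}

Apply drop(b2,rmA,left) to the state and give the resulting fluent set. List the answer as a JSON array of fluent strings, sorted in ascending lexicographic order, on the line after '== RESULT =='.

Compute (S \ del) ∪ add:
  pre ⊆ S: {carry(b2,left), robot_in(rmA)} ⊆ S  — applicable
  S \ del = {free(right), robot_in(rmA)}
  ∪ add   = {ball_in(b2,rmA), free(left), free(right), robot_in(rmA)}

== RESULT ==
["ball_in(b2,rmA)", "free(left)", "free(right)", "robot_in(rmA)"]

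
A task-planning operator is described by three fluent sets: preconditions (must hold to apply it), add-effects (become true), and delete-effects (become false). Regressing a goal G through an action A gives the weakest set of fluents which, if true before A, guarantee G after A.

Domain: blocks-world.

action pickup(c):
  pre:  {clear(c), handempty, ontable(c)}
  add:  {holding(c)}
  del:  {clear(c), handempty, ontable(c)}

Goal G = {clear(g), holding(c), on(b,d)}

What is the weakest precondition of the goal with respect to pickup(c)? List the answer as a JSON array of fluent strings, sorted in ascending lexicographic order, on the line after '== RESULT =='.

Compute (G \ add) ∪ pre:
  G ∩ del = {}  (empty — regression defined)
  G \ add = {clear(g), holding(c), on(b,d)} \ {holding(c)} = {clear(g), on(b,d)}
  ∪ pre   = {clear(g), on(b,d)} ∪ {clear(c), handempty, ontable(c)}
          = {clear(c), clear(g), handempty, on(b,d), ontable(c)}

== RESULT ==
["clear(c)", "clear(g)", "handempty", "on(b,d)", "ontable(c)"]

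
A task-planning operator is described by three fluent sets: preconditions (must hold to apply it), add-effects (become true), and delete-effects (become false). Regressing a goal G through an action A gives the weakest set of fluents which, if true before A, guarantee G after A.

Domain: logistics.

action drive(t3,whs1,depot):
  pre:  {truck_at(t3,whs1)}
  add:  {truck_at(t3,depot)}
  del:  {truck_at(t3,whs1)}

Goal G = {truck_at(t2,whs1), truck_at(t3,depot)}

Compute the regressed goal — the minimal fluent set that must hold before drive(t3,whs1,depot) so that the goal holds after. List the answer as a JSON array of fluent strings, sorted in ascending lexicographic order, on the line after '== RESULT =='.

Compute (G \ add) ∪ pre:
  G ∩ del = {}  (empty — regression defined)
  G \ add = {truck_at(t2,whs1), truck_at(t3,depot)} \ {truck_at(t3,depot)} = {truck_at(t2,whs1)}
  ∪ pre   = {truck_at(t2,whs1)} ∪ {truck_at(t3,whs1)}
          = {truck_at(t2,whs1), truck_at(t3,whs1)}

== RESULT ==
["truck_at(t2,whs1)", "truck_at(t3,whs1)"]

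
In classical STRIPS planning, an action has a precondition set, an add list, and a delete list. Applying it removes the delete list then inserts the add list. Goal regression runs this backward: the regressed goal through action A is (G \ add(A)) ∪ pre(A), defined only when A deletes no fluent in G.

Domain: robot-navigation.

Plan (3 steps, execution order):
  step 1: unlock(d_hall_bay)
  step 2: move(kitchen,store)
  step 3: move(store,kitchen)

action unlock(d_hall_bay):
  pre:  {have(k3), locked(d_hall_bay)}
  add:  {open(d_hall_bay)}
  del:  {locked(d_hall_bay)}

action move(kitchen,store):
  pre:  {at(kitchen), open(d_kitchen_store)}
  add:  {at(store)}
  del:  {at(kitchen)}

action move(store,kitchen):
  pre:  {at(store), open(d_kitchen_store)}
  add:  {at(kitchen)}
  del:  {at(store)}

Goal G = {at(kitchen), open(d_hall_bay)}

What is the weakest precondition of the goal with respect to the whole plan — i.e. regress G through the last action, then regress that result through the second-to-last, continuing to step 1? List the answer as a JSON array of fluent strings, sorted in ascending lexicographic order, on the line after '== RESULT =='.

Work backward from the goal:
  through step 3 (move(store,kitchen)): drop {at(kitchen)}, keep {open(d_hall_bay)}, require {at(store), open(d_kitchen_store)}
    → {at(store), open(d_hall_bay), open(d_kitchen_store)}
  through step 2 (move(kitchen,store)): drop {at(store)}, keep {open(d_hall_bay), open(d_kitchen_store)}, require {at(kitchen), open(d_kitchen_store)}
    → {at(kitchen), open(d_hall_bay), open(d_kitchen_store)}
  through step 1 (unlock(d_hall_bay)): drop {open(d_hall_bay)}, keep {at(kitchen), open(d_kitchen_store)}, require {have(k3), locked(d_hall_bay)}
    → {at(kitchen), have(k3), locked(d_hall_bay), open(d_kitchen_store)}

== RESULT ==
["at(kitchen)", "have(k3)", "locked(d_hall_bay)", "open(d_kitchen_store)"]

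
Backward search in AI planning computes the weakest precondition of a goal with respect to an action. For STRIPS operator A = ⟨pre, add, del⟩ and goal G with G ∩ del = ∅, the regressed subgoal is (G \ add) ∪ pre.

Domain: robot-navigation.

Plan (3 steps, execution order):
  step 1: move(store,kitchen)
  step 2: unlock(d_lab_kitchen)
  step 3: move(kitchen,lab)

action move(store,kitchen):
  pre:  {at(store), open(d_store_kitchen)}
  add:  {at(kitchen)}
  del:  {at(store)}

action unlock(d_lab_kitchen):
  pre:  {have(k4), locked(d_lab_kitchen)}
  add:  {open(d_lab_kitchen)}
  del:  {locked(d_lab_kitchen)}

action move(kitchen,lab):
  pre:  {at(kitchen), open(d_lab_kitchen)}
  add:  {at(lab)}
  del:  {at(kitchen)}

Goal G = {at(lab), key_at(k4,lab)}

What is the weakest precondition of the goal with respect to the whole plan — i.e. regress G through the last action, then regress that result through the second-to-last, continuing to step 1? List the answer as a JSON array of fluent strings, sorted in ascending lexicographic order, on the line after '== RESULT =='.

Work backward from the goal:
  through step 3 (move(kitchen,lab)): drop {at(lab)}, keep {key_at(k4,lab)}, require {at(kitchen), open(d_lab_kitchen)}
    → {at(kitchen), key_at(k4,lab), open(d_lab_kitchen)}
  through step 2 (unlock(d_lab_kitchen)): drop {open(d_lab_kitchen)}, keep {at(kitchen), key_at(k4,lab)}, require {have(k4), locked(d_lab_kitchen)}
    → {at(kitchen), have(k4), key_at(k4,lab), locked(d_lab_kitchen)}
  through step 1 (move(store,kitchen)): drop {at(kitchen)}, keep {have(k4), key_at(k4,lab), locked(d_lab_kitchen)}, require {at(store), open(d_store_kitchen)}
    → {at(store), have(k4), key_at(k4,lab), locked(d_lab_kitchen), open(d_store_kitchen)}

== RESULT ==
["at(store)", "have(k4)", "key_at(k4,lab)", "locked(d_lab_kitchen)", "open(d_store_kitchen)"]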